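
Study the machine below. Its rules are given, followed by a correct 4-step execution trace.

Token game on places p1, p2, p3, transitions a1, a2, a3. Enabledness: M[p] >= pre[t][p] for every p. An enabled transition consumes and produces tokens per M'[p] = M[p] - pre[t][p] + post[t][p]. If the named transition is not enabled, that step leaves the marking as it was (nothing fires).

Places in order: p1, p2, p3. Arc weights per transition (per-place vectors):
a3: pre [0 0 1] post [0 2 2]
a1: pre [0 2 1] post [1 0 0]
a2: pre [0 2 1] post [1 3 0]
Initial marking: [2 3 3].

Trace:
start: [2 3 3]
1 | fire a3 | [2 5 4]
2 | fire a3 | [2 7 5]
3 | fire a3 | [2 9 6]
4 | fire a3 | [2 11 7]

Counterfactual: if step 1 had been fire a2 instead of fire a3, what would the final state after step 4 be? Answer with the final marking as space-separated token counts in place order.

(re-executing from step 1 with the substitution; state before step 1: [2 3 3])
1 | fire a2 | [3 4 2]
2 | fire a3 | [3 6 3]
3 | fire a3 | [3 8 4]
4 | fire a3 | [3 10 5]

3 10 5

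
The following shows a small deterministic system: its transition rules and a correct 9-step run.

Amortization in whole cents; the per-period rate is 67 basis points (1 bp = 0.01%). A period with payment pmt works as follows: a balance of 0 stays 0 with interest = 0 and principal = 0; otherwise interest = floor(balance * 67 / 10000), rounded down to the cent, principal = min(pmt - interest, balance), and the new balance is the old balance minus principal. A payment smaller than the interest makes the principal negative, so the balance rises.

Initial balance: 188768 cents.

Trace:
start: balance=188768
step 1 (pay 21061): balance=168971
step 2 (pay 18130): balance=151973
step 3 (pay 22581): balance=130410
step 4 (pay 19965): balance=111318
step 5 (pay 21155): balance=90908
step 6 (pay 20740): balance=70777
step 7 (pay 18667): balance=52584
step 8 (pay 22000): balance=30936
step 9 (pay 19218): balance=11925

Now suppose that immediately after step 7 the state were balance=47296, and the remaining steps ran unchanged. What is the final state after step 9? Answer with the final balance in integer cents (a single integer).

6565

state after step 7 := balance=47296
step 8 (pay 22000): balance=25612
step 9 (pay 19218): balance=6565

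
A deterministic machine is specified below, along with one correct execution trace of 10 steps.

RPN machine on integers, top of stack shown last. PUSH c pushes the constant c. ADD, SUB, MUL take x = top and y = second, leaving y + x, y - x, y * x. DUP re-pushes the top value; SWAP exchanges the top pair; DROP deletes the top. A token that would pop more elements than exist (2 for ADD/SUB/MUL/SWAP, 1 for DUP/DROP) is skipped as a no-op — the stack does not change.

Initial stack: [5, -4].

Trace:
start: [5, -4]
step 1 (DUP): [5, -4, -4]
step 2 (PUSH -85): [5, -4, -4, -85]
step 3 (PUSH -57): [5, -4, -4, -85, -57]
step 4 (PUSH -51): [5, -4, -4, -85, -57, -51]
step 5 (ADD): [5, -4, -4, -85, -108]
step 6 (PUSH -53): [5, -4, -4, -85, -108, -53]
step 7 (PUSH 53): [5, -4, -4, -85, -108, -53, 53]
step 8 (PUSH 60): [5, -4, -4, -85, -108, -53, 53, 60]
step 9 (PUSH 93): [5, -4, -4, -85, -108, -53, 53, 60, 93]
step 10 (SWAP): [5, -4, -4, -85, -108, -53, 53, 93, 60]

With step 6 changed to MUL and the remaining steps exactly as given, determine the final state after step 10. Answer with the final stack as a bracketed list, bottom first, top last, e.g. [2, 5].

[5, -4, -4, 9180, 53, 93, 60]

(re-executing from step 6 with the substitution; state before step 6: [5, -4, -4, -85, -108])
step 6 (MUL): [5, -4, -4, 9180]
step 7 (PUSH 53): [5, -4, -4, 9180, 53]
step 8 (PUSH 60): [5, -4, -4, 9180, 53, 60]
step 9 (PUSH 93): [5, -4, -4, 9180, 53, 60, 93]
step 10 (SWAP): [5, -4, -4, 9180, 53, 93, 60]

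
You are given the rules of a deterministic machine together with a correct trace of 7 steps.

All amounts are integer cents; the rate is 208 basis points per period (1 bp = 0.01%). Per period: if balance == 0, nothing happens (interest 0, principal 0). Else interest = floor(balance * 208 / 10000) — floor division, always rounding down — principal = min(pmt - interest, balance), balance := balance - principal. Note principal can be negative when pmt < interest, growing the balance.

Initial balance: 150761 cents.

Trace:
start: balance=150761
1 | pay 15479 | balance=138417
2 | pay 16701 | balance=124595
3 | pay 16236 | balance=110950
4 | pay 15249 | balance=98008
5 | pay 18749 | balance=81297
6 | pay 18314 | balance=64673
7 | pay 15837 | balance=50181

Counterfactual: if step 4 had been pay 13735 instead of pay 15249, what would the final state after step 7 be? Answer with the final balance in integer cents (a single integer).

51793

(re-executing from step 4 with the substitution; state before step 4: balance=110950)
4 | pay 13735 | balance=99522
5 | pay 18749 | balance=82843
6 | pay 18314 | balance=66252
7 | pay 15837 | balance=51793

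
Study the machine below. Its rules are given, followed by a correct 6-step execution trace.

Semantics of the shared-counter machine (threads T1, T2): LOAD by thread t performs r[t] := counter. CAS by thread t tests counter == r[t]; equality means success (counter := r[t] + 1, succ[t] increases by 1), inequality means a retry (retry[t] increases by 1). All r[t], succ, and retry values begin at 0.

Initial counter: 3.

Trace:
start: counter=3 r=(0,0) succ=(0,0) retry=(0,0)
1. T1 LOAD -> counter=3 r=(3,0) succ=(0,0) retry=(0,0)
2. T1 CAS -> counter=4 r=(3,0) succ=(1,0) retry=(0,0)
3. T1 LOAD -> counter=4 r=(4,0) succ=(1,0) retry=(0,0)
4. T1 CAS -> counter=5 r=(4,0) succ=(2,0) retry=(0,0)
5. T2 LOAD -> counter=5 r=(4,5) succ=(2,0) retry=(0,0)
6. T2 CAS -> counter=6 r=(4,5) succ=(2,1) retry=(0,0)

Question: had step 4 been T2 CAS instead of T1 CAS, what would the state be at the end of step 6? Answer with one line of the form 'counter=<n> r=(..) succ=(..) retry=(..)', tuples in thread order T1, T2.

counter=5 r=(4,4) succ=(1,1) retry=(0,1)

(re-executing from step 4 with the substitution; state before step 4: counter=4 r=(4,0) succ=(1,0) retry=(0,0))
4. T2 CAS -> counter=4 r=(4,0) succ=(1,0) retry=(0,1)
5. T2 LOAD -> counter=4 r=(4,4) succ=(1,0) retry=(0,1)
6. T2 CAS -> counter=5 r=(4,4) succ=(1,1) retry=(0,1)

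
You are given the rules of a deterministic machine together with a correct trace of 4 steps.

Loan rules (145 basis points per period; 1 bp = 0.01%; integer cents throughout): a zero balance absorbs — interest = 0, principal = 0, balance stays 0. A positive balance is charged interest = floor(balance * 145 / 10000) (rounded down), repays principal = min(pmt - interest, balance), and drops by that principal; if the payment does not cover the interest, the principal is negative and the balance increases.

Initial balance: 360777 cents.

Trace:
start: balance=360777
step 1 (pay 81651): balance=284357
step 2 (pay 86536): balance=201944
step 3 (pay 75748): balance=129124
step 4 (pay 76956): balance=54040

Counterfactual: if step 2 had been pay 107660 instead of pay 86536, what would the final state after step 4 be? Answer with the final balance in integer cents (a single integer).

32298

(re-executing from step 2 with the substitution; state before step 2: balance=284357)
step 2 (pay 107660): balance=180820
step 3 (pay 75748): balance=107693
step 4 (pay 76956): balance=32298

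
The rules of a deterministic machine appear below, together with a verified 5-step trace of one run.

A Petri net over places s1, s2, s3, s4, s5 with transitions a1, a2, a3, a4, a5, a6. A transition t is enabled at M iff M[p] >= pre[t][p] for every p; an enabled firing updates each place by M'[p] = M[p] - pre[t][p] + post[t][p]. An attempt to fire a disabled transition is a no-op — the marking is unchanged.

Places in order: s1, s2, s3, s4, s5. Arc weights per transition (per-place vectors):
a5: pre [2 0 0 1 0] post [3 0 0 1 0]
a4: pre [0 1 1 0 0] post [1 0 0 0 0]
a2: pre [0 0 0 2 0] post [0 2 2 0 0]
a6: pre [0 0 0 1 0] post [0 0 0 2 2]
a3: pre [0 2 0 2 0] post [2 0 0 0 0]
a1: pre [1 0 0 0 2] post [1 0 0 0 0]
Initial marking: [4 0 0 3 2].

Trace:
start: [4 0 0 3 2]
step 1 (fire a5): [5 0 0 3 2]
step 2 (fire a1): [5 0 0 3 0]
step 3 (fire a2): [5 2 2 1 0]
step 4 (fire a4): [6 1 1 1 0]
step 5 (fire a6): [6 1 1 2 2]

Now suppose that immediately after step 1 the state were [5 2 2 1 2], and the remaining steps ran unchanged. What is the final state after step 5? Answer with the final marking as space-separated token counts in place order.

state after step 1 := [5 2 2 1 2]
step 2 (fire a1): [5 2 2 1 0]
step 3 (fire a2): [5 2 2 1 0]
step 4 (fire a4): [6 1 1 1 0]
step 5 (fire a6): [6 1 1 2 2]

6 1 1 2 2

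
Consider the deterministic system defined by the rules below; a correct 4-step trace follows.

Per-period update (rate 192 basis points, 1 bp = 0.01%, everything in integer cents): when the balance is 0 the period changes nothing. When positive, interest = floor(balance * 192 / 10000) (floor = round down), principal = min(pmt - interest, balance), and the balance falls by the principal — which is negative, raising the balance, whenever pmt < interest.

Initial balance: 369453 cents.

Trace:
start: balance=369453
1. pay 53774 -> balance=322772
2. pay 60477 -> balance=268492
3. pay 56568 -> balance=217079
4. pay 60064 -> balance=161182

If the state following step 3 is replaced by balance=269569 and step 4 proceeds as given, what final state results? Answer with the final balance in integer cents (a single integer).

state after step 3 := balance=269569
4. pay 60064 -> balance=214680

214680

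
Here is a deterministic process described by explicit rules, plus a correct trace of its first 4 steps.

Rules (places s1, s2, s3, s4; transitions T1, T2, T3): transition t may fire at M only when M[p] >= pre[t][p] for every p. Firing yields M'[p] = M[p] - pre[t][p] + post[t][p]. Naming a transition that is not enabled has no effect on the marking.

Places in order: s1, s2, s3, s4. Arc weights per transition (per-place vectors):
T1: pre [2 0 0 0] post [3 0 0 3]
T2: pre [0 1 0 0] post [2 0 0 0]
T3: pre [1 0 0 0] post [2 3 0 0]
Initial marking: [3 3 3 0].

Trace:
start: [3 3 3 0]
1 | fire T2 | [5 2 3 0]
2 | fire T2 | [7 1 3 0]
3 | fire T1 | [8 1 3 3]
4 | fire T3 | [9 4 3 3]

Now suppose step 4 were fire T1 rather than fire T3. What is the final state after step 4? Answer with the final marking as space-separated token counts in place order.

(re-executing from step 4 with the substitution; state before step 4: [8 1 3 3])
4 | fire T1 | [9 1 3 6]

9 1 3 6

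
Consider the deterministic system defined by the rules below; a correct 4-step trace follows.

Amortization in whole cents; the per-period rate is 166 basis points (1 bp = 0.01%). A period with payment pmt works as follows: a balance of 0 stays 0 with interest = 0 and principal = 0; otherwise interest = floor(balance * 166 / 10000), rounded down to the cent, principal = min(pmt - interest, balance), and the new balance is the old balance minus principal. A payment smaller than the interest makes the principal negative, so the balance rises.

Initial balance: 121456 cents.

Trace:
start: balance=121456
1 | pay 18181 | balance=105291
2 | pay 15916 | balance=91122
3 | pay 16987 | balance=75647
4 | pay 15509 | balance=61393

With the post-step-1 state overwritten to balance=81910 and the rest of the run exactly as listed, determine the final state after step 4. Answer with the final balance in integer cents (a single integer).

36829

state after step 1 := balance=81910
2 | pay 15916 | balance=67353
3 | pay 16987 | balance=51484
4 | pay 15509 | balance=36829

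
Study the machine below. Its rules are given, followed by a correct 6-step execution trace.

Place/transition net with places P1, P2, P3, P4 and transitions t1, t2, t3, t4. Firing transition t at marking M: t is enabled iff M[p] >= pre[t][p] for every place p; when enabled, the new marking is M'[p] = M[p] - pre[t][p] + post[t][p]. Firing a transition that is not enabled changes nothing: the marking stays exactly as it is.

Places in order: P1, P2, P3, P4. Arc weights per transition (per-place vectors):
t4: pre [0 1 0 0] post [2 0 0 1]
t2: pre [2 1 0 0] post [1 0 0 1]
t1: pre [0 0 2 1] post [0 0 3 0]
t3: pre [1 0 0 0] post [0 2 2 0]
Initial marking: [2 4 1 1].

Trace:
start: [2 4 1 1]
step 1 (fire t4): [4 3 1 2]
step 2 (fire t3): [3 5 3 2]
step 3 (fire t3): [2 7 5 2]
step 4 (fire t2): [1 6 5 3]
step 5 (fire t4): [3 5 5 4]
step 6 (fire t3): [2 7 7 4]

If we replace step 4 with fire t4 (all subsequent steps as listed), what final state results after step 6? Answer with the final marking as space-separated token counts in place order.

5 7 7 4

(re-executing from step 4 with the substitution; state before step 4: [2 7 5 2])
step 4 (fire t4): [4 6 5 3]
step 5 (fire t4): [6 5 5 4]
step 6 (fire t3): [5 7 7 4]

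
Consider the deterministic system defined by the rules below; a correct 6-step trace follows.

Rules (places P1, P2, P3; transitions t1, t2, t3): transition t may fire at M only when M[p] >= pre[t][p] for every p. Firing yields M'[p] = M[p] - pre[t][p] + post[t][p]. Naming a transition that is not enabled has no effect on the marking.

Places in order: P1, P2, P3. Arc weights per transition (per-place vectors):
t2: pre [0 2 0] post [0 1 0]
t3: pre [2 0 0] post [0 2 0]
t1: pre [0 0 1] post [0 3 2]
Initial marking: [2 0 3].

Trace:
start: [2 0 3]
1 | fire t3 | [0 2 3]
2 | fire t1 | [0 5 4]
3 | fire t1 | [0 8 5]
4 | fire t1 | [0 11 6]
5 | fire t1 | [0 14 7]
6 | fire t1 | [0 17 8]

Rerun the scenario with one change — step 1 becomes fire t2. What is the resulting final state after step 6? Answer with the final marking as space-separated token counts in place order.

2 15 8

(re-executing from step 1 with the substitution; state before step 1: [2 0 3])
1 | fire t2 | [2 0 3]
2 | fire t1 | [2 3 4]
3 | fire t1 | [2 6 5]
4 | fire t1 | [2 9 6]
5 | fire t1 | [2 12 7]
6 | fire t1 | [2 15 8]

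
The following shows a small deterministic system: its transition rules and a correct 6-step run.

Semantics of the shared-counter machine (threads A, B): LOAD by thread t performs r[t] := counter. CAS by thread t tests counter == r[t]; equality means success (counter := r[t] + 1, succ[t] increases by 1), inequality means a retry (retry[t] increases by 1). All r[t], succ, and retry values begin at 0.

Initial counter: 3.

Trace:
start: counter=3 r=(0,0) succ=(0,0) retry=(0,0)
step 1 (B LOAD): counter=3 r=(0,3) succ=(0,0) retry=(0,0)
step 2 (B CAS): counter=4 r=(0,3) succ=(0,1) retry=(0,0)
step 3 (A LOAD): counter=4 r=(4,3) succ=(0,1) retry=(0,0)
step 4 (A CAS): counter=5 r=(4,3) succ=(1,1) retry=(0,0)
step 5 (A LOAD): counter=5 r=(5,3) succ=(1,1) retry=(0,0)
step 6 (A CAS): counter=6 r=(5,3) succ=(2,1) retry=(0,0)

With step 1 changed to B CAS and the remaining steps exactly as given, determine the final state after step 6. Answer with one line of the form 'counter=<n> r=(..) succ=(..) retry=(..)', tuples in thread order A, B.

(re-executing from step 1 with the substitution; state before step 1: counter=3 r=(0,0) succ=(0,0) retry=(0,0))
step 1 (B CAS): counter=3 r=(0,0) succ=(0,0) retry=(0,1)
step 2 (B CAS): counter=3 r=(0,0) succ=(0,0) retry=(0,2)
step 3 (A LOAD): counter=3 r=(3,0) succ=(0,0) retry=(0,2)
step 4 (A CAS): counter=4 r=(3,0) succ=(1,0) retry=(0,2)
step 5 (A LOAD): counter=4 r=(4,0) succ=(1,0) retry=(0,2)
step 6 (A CAS): counter=5 r=(4,0) succ=(2,0) retry=(0,2)

counter=5 r=(4,0) succ=(2,0) retry=(0,2)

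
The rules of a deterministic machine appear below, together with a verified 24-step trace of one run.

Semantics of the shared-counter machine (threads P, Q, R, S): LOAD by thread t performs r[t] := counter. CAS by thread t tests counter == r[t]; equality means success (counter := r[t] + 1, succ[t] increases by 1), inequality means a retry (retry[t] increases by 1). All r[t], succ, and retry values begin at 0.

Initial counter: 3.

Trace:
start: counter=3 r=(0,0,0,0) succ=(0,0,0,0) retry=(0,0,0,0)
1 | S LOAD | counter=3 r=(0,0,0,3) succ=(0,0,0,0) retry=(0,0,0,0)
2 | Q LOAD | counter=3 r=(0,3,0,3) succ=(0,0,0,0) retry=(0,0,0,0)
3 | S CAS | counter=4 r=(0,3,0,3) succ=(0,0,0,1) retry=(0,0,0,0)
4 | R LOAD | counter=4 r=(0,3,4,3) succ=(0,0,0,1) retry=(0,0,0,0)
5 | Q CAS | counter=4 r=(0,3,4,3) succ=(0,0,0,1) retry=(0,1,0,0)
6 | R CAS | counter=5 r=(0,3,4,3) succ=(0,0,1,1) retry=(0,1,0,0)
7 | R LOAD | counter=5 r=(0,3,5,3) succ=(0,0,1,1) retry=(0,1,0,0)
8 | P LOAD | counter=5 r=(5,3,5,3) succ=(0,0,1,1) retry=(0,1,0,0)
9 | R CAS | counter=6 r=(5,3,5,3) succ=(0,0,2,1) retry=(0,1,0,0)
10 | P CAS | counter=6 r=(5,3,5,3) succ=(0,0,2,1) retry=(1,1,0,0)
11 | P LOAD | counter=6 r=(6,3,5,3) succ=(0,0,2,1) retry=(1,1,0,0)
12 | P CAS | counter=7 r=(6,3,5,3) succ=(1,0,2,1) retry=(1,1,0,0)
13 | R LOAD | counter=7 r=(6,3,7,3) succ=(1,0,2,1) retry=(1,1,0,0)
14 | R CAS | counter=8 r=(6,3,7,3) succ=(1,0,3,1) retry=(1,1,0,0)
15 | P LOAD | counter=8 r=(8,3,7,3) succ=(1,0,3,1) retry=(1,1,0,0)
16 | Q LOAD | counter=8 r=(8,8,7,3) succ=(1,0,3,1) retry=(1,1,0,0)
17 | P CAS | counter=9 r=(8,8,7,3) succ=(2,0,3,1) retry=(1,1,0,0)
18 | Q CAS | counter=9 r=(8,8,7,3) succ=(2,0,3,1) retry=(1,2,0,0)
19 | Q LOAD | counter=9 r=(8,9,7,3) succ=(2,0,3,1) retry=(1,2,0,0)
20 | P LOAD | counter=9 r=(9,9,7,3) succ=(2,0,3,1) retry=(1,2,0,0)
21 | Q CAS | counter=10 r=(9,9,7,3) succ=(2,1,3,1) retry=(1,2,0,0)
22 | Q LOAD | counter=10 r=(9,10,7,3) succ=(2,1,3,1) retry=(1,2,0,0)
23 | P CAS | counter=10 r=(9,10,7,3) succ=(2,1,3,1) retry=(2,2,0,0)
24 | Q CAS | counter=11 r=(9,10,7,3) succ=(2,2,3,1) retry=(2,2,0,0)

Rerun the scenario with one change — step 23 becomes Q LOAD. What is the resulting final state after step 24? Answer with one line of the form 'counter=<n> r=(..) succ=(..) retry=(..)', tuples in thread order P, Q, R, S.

counter=11 r=(9,10,7,3) succ=(2,2,3,1) retry=(1,2,0,0)

(re-executing from step 23 with the substitution; state before step 23: counter=10 r=(9,10,7,3) succ=(2,1,3,1) retry=(1,2,0,0))
23 | Q LOAD | counter=10 r=(9,10,7,3) succ=(2,1,3,1) retry=(1,2,0,0)
24 | Q CAS | counter=11 r=(9,10,7,3) succ=(2,2,3,1) retry=(1,2,0,0)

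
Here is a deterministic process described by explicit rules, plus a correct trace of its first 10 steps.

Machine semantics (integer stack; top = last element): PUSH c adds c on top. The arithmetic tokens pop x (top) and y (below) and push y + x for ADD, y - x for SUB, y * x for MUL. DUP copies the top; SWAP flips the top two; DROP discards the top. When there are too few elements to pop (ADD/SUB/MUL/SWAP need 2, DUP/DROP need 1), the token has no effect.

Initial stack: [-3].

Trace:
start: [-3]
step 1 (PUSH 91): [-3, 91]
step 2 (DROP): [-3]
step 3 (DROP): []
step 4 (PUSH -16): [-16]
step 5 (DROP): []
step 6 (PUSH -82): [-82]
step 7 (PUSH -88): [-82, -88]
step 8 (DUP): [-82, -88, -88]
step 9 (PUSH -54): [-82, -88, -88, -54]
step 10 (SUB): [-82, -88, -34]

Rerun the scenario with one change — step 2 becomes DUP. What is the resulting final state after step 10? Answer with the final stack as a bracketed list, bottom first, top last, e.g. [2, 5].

(re-executing from step 2 with the substitution; state before step 2: [-3, 91])
step 2 (DUP): [-3, 91, 91]
step 3 (DROP): [-3, 91]
step 4 (PUSH -16): [-3, 91, -16]
step 5 (DROP): [-3, 91]
step 6 (PUSH -82): [-3, 91, -82]
step 7 (PUSH -88): [-3, 91, -82, -88]
step 8 (DUP): [-3, 91, -82, -88, -88]
step 9 (PUSH -54): [-3, 91, -82, -88, -88, -54]
step 10 (SUB): [-3, 91, -82, -88, -34]

[-3, 91, -82, -88, -34]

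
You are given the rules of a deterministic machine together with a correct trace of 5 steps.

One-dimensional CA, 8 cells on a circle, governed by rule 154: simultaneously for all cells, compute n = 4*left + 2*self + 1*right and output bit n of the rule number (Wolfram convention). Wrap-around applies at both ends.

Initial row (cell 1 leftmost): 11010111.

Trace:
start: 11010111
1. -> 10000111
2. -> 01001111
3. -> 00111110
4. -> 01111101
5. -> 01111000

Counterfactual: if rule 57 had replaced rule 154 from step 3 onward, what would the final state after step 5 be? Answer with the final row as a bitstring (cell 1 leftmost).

(re-executing steps 3..5 under rule 57; state before step 3: 01001111)
3. -> 10101000
4. -> 01010110
5. -> 00101101

00101101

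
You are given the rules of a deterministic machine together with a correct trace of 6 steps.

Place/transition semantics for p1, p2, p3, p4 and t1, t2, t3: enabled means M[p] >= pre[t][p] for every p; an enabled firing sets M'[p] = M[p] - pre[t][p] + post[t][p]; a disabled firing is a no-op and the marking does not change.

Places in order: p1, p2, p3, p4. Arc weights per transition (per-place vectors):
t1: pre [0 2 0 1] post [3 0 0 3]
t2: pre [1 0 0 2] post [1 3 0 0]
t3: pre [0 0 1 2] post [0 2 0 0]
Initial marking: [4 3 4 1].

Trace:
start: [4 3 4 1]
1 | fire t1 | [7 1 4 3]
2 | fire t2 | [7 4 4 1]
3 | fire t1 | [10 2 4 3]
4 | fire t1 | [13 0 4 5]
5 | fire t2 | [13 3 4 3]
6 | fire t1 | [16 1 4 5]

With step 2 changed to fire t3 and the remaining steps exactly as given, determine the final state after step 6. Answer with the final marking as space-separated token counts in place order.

13 2 3 3

(re-executing from step 2 with the substitution; state before step 2: [7 1 4 3])
2 | fire t3 | [7 3 3 1]
3 | fire t1 | [10 1 3 3]
4 | fire t1 | [10 1 3 3]
5 | fire t2 | [10 4 3 1]
6 | fire t1 | [13 2 3 3]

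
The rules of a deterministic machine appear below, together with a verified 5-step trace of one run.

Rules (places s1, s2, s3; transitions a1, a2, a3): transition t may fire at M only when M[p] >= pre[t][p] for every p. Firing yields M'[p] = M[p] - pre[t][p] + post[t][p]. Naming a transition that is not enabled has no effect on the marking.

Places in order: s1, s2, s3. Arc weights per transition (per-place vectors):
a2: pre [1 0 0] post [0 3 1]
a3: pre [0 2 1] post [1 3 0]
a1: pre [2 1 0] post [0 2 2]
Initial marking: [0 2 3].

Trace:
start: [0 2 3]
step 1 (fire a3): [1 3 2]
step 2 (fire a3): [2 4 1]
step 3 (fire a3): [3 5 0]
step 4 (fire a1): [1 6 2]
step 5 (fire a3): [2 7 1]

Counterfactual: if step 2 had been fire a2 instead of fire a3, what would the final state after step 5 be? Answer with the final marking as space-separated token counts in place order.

(re-executing from step 2 with the substitution; state before step 2: [1 3 2])
step 2 (fire a2): [0 6 3]
step 3 (fire a3): [1 7 2]
step 4 (fire a1): [1 7 2]
step 5 (fire a3): [2 8 1]

2 8 1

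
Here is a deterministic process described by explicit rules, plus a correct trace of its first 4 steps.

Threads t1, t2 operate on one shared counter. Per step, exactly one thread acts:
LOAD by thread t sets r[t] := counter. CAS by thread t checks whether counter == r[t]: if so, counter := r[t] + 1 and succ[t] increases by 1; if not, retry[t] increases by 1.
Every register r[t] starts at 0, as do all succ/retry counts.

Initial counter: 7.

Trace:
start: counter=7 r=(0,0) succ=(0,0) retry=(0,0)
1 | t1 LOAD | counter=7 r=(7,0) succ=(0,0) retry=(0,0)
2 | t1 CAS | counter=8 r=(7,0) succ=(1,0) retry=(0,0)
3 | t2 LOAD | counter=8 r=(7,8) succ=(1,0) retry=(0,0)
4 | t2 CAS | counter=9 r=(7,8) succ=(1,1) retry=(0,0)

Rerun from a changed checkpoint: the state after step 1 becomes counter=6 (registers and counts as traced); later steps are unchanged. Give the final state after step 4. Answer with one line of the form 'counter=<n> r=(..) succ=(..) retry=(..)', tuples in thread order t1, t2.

counter=7 r=(7,6) succ=(0,1) retry=(1,0)

state after step 1 := counter=6 r=(7,0) succ=(0,0) retry=(0,0)
2 | t1 CAS | counter=6 r=(7,0) succ=(0,0) retry=(1,0)
3 | t2 LOAD | counter=6 r=(7,6) succ=(0,0) retry=(1,0)
4 | t2 CAS | counter=7 r=(7,6) succ=(0,1) retry=(1,0)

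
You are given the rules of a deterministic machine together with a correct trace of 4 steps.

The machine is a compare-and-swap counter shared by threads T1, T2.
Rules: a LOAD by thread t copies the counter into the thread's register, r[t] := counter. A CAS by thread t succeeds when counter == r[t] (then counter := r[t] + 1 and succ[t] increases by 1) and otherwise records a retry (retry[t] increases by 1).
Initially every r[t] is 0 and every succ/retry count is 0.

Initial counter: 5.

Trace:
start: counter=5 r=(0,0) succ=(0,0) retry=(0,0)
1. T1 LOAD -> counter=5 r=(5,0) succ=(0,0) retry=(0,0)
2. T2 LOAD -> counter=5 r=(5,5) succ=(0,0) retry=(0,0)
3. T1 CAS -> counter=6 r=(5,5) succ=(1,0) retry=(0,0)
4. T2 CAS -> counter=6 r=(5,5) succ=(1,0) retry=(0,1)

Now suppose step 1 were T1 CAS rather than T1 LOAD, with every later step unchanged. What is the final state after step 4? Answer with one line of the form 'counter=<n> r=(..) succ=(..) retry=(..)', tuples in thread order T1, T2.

counter=6 r=(0,5) succ=(0,1) retry=(2,0)

(re-executing from step 1 with the substitution; state before step 1: counter=5 r=(0,0) succ=(0,0) retry=(0,0))
1. T1 CAS -> counter=5 r=(0,0) succ=(0,0) retry=(1,0)
2. T2 LOAD -> counter=5 r=(0,5) succ=(0,0) retry=(1,0)
3. T1 CAS -> counter=5 r=(0,5) succ=(0,0) retry=(2,0)
4. T2 CAS -> counter=6 r=(0,5) succ=(0,1) retry=(2,0)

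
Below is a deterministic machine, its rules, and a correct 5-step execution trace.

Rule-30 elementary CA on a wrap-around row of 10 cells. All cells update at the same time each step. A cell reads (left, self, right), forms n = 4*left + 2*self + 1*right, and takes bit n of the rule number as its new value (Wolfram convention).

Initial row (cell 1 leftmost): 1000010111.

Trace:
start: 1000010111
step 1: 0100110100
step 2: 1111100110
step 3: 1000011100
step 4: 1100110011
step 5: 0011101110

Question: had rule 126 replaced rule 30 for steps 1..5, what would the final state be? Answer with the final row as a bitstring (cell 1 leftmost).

0011111111

(re-executing steps 1..5 under rule 126; state before step 1: 1000010111)
step 1: 1100111100
step 2: 1111100111
step 3: 0000111100
step 4: 0001100110
step 5: 0011111111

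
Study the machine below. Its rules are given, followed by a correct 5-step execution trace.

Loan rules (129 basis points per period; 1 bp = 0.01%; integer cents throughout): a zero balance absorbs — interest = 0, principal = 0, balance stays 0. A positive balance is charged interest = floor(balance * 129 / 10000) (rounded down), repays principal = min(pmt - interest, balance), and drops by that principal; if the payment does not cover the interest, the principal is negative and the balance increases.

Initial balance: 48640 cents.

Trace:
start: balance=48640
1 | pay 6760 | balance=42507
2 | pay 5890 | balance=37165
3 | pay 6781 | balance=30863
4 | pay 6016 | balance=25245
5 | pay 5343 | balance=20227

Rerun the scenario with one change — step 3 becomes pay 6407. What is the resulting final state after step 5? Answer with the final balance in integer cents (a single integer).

20610

(re-executing from step 3 with the substitution; state before step 3: balance=37165)
3 | pay 6407 | balance=31237
4 | pay 6016 | balance=25623
5 | pay 5343 | balance=20610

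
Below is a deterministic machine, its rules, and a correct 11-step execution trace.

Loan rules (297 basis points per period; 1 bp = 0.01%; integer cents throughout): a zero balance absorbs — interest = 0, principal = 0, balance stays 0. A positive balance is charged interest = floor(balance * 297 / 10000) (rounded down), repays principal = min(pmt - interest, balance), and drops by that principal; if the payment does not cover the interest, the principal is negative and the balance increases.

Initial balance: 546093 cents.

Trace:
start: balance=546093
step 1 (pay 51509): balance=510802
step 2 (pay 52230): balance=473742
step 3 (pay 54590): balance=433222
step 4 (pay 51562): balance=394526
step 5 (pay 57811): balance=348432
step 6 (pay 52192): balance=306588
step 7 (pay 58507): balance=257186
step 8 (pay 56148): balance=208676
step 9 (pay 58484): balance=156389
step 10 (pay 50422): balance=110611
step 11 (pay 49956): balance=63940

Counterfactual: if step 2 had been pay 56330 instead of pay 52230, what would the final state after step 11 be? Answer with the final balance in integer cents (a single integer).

(re-executing from step 2 with the substitution; state before step 2: balance=510802)
step 2 (pay 56330): balance=469642
step 3 (pay 54590): balance=429000
step 4 (pay 51562): balance=390179
step 5 (pay 57811): balance=343956
step 6 (pay 52192): balance=301979
step 7 (pay 58507): balance=252440
step 8 (pay 56148): balance=203789
step 9 (pay 58484): balance=151357
step 10 (pay 50422): balance=105430
step 11 (pay 49956): balance=58605

58605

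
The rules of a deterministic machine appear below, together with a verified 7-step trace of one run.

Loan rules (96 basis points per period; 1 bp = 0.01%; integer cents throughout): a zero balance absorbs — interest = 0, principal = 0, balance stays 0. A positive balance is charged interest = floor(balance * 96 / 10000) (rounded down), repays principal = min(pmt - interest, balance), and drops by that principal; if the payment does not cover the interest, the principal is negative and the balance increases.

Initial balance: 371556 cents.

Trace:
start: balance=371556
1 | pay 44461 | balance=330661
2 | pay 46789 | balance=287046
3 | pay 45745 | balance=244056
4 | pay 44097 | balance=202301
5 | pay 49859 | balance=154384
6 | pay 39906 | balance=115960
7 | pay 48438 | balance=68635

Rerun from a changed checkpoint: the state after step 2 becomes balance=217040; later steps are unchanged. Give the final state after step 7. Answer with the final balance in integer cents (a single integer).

0

state after step 2 := balance=217040
3 | pay 45745 | balance=173378
4 | pay 44097 | balance=130945
5 | pay 49859 | balance=82343
6 | pay 39906 | balance=43227
7 | pay 48438 | balance=0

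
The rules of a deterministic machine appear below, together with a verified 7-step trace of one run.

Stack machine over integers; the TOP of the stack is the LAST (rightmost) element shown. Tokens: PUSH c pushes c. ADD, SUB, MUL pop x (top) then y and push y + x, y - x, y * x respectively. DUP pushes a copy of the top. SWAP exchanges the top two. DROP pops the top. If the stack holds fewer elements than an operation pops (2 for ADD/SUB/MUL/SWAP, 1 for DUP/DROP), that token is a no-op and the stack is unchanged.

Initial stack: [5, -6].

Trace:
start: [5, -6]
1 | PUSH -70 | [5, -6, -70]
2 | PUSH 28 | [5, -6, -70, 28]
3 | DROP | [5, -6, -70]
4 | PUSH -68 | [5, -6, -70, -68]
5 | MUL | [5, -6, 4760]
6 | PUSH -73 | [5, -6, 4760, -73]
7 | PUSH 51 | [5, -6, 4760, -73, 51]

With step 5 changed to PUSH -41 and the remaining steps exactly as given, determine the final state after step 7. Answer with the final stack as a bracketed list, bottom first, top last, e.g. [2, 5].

(re-executing from step 5 with the substitution; state before step 5: [5, -6, -70, -68])
5 | PUSH -41 | [5, -6, -70, -68, -41]
6 | PUSH -73 | [5, -6, -70, -68, -41, -73]
7 | PUSH 51 | [5, -6, -70, -68, -41, -73, 51]

[5, -6, -70, -68, -41, -73, 51]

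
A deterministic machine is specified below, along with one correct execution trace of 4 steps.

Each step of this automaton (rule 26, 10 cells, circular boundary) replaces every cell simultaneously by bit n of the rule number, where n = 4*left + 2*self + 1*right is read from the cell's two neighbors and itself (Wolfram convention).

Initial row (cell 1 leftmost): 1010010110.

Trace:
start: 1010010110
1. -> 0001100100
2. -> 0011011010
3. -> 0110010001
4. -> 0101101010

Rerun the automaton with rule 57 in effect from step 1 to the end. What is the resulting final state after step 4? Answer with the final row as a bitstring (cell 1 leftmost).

1010101010

(re-executing steps 1..4 under rule 57; state before step 1: 1010010110)
1. -> 0101001101
2. -> 1010101010
3. -> 0101010101
4. -> 1010101010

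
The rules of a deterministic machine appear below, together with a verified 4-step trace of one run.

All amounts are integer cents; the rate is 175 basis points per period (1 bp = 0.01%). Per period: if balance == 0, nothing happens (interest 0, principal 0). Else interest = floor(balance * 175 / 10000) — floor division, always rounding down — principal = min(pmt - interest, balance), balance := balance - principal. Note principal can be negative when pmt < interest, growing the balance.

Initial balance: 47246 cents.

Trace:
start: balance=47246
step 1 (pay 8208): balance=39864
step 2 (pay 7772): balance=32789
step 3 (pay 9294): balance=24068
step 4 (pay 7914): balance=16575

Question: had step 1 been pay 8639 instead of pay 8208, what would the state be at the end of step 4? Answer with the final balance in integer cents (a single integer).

(re-executing from step 1 with the substitution; state before step 1: balance=47246)
step 1 (pay 8639): balance=39433
step 2 (pay 7772): balance=32351
step 3 (pay 9294): balance=23623
step 4 (pay 7914): balance=16122

16122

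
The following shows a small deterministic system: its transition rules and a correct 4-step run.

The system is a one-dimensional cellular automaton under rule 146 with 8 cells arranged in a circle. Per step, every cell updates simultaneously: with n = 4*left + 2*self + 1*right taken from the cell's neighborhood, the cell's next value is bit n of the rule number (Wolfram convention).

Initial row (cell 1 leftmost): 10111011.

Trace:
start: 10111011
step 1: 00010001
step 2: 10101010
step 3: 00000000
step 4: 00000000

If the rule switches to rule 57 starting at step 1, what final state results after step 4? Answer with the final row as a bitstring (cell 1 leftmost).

01010101

(re-executing steps 1..4 under rule 57; state before step 1: 10111011)
step 1: 01100110
step 2: 01010101
step 3: 10101010
step 4: 01010101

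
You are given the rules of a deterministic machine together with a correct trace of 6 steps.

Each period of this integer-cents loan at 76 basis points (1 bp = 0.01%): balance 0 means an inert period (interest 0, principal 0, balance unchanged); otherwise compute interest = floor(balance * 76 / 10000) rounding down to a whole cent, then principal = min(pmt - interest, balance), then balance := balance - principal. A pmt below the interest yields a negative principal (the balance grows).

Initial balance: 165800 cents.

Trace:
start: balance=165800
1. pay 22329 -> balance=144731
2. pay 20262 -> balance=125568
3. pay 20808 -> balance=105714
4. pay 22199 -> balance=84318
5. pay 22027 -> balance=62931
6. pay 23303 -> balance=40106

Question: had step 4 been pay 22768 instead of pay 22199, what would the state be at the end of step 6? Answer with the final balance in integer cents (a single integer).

(re-executing from step 4 with the substitution; state before step 4: balance=105714)
4. pay 22768 -> balance=83749
5. pay 22027 -> balance=62358
6. pay 23303 -> balance=39528

39528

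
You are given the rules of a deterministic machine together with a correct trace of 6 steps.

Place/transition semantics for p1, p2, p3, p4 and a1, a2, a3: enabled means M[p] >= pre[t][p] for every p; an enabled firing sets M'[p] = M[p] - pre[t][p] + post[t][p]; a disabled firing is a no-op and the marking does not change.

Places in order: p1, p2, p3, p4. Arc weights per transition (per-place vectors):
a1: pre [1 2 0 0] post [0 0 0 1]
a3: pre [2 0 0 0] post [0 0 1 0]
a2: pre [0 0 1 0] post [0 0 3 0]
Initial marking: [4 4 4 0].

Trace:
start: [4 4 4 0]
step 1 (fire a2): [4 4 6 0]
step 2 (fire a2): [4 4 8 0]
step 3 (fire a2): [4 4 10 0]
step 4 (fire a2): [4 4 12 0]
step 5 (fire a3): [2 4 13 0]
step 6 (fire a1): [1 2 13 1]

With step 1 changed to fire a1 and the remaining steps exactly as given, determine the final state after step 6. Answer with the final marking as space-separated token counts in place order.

0 0 11 2

(re-executing from step 1 with the substitution; state before step 1: [4 4 4 0])
step 1 (fire a1): [3 2 4 1]
step 2 (fire a2): [3 2 6 1]
step 3 (fire a2): [3 2 8 1]
step 4 (fire a2): [3 2 10 1]
step 5 (fire a3): [1 2 11 1]
step 6 (fire a1): [0 0 11 2]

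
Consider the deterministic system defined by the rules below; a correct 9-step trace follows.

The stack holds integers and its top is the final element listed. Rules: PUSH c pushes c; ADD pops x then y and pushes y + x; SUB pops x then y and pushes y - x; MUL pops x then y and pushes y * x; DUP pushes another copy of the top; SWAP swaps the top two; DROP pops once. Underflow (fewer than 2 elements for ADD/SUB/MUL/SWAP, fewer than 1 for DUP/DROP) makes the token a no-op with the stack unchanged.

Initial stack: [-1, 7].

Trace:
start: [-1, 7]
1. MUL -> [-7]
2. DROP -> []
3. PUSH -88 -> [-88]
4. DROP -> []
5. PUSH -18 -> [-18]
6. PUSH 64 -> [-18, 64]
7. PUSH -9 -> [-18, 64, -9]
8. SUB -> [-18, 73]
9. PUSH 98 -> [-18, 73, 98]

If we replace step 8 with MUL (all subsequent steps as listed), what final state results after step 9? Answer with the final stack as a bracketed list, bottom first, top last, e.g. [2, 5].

[-18, -576, 98]

(re-executing from step 8 with the substitution; state before step 8: [-18, 64, -9])
8. MUL -> [-18, -576]
9. PUSH 98 -> [-18, -576, 98]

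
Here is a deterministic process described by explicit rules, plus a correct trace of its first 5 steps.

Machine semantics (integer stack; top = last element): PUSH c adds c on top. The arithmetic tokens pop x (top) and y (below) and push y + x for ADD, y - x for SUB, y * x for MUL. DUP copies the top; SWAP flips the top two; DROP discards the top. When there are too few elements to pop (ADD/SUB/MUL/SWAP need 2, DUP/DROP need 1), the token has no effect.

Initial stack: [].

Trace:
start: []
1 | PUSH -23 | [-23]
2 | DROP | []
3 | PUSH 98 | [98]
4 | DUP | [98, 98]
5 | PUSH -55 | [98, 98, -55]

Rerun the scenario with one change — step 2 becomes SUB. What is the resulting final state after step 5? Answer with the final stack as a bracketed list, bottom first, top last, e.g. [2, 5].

(re-executing from step 2 with the substitution; state before step 2: [-23])
2 | SUB | [-23]
3 | PUSH 98 | [-23, 98]
4 | DUP | [-23, 98, 98]
5 | PUSH -55 | [-23, 98, 98, -55]

[-23, 98, 98, -55]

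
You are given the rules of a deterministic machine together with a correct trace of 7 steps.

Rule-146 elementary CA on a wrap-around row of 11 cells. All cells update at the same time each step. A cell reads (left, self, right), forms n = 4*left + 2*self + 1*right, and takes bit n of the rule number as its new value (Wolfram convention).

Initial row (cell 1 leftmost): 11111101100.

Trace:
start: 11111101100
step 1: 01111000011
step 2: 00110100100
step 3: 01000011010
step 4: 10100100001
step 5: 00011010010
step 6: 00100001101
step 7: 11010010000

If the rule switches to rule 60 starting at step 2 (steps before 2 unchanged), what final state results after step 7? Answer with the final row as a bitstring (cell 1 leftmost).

10011100000

(re-executing steps 2..7 under rule 60; state before step 2: 01111000011)
step 2: 11000100010
step 3: 10100110011
step 4: 01110101010
step 5: 01001111111
step 6: 11101000000
step 7: 10011100000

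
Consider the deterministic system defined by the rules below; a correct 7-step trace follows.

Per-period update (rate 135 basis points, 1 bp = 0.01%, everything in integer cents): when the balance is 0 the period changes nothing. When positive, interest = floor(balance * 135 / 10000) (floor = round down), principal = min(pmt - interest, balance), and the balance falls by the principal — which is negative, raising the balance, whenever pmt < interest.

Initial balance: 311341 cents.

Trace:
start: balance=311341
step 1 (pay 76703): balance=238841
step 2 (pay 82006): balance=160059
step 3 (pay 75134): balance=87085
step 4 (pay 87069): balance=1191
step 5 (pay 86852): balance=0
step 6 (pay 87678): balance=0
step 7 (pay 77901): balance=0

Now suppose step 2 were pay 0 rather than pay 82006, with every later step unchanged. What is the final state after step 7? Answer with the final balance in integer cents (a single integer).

0

(re-executing from step 2 with the substitution; state before step 2: balance=238841)
step 2 (pay 0): balance=242065
step 3 (pay 75134): balance=170198
step 4 (pay 87069): balance=85426
step 5 (pay 86852): balance=0
step 6 (pay 87678): balance=0
step 7 (pay 77901): balance=0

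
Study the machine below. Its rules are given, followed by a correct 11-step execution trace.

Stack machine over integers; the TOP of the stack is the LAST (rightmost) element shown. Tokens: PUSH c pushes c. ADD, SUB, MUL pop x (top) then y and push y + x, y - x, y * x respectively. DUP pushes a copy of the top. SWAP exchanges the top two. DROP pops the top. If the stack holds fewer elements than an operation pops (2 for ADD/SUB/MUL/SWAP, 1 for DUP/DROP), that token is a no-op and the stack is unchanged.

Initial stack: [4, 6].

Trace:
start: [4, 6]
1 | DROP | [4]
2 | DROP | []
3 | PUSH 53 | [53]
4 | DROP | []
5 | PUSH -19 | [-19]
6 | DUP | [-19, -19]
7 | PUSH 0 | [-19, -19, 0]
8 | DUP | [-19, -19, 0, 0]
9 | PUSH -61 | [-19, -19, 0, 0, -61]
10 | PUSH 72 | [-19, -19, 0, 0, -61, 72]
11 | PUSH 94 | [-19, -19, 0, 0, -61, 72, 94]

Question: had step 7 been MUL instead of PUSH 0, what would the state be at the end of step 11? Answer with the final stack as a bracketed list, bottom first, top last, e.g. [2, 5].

[361, 361, -61, 72, 94]

(re-executing from step 7 with the substitution; state before step 7: [-19, -19])
7 | MUL | [361]
8 | DUP | [361, 361]
9 | PUSH -61 | [361, 361, -61]
10 | PUSH 72 | [361, 361, -61, 72]
11 | PUSH 94 | [361, 361, -61, 72, 94]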